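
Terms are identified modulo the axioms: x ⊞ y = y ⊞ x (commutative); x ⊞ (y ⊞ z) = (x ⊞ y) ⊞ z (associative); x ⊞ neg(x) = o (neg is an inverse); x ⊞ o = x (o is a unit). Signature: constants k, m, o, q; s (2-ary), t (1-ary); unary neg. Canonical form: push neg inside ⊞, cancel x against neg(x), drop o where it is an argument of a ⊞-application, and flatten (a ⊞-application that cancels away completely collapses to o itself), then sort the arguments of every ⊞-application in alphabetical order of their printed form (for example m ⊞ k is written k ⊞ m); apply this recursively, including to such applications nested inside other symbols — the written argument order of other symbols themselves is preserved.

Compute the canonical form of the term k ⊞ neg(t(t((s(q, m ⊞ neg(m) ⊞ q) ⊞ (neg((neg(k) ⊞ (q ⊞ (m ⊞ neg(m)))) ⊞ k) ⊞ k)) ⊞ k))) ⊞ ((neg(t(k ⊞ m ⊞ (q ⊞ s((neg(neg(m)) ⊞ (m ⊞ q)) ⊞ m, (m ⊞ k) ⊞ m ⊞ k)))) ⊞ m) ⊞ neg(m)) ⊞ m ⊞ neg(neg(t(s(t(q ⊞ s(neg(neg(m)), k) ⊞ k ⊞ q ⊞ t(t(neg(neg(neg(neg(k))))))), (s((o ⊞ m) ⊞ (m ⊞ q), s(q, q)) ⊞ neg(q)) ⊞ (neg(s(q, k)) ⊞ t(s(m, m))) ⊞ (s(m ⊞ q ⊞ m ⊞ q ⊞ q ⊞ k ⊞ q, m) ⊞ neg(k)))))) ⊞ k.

Push neg inside:  distribute neg over ⊞ and collapse double neg
Collect:  k ⊞ k ⊞ neg(t(t(k ⊞ k ⊞ neg(q) ⊞ s(q, q)))) ⊞ neg(t(k ⊞ m ⊞ q ⊞ s(m ⊞ m ⊞ m ⊞ q, k ⊞ k ⊞ m ⊞ m))) ⊞ m ⊞ t(s(t(k ⊞ q ⊞ q ⊞ s(m, k) ⊞ t(t(k))), neg(k) ⊞ neg(q) ⊞ neg(s(q, k)) ⊞ s(k ⊞ m ⊞ m ⊞ q ⊞ q ⊞ q ⊞ q, m) ⊞ s(m ⊞ m ⊞ q, s(q, q)) ⊞ t(s(m, m))))
Order the arguments:  k ⊞ k ⊞ m ⊞ neg(t(k ⊞ m ⊞ q ⊞ s(m ⊞ m ⊞ m ⊞ q, k ⊞ k ⊞ m ⊞ m))) ⊞ neg(t(t(k ⊞ k ⊞ neg(q) ⊞ s(q, q)))) ⊞ t(s(t(k ⊞ q ⊞ q ⊞ s(m, k) ⊞ t(t(k))), neg(k) ⊞ neg(q) ⊞ neg(s(q, k)) ⊞ s(k ⊞ m ⊞ m ⊞ q ⊞ q ⊞ q ⊞ q, m) ⊞ s(m ⊞ m ⊞ q, s(q, q)) ⊞ t(s(m, m))))

Answer: k ⊞ k ⊞ m ⊞ neg(t(k ⊞ m ⊞ q ⊞ s(m ⊞ m ⊞ m ⊞ q, k ⊞ k ⊞ m ⊞ m))) ⊞ neg(t(t(k ⊞ k ⊞ neg(q) ⊞ s(q, q)))) ⊞ t(s(t(k ⊞ q ⊞ q ⊞ s(m, k) ⊞ t(t(k))), neg(k) ⊞ neg(q) ⊞ neg(s(q, k)) ⊞ s(k ⊞ m ⊞ m ⊞ q ⊞ q ⊞ q ⊞ q, m) ⊞ s(m ⊞ m ⊞ q, s(q, q)) ⊞ t(s(m, m))))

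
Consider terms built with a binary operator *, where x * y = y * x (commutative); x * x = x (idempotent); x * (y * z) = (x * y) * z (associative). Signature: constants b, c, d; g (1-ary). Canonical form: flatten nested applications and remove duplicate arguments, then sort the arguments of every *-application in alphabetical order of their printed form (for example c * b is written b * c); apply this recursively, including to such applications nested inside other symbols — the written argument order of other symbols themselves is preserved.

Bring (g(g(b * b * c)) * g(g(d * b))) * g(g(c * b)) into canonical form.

Flatten:  g(g(b * b * c)) * g(g(d * b)) * g(g(c * b))
Canonicalize subterm:  g(g(b * b * c))  →  g(g(b * c))
Canonicalize subterm:  g(g(d * b))  →  g(g(b * d))
Canonicalize subterm:  g(g(c * b))  →  g(g(b * c))
Drop duplicates:  drop duplicate g(g(b * c))
Sort arguments:  g(g(b * c)) * g(g(b * d))

Answer: g(g(b * c)) * g(g(b * d))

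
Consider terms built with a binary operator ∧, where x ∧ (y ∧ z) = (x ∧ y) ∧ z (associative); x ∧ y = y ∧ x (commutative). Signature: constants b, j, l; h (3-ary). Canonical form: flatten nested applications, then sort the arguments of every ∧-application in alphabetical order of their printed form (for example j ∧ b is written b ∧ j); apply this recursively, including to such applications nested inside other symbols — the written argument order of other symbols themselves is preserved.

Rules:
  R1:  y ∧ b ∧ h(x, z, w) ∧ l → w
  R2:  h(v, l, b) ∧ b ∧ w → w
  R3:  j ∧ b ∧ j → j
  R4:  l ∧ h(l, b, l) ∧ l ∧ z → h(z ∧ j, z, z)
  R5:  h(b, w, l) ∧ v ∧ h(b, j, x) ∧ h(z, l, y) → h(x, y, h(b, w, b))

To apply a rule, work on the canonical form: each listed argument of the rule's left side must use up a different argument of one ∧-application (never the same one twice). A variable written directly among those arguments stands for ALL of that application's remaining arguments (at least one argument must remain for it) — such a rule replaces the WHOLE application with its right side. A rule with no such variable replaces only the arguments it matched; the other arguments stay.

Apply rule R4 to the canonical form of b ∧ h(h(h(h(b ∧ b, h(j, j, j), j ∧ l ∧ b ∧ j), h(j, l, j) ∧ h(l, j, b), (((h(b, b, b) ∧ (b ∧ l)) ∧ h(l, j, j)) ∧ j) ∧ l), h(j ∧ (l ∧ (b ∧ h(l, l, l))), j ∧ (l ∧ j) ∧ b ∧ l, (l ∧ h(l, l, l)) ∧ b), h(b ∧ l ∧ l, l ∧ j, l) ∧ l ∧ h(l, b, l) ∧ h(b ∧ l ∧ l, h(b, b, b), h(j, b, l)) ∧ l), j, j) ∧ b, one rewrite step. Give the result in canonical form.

Answer: b ∧ b ∧ h(h(h(h(b ∧ b, h(j, j, j), b ∧ j ∧ j ∧ l), h(j, l, j) ∧ h(l, j, b), b ∧ h(b, b, b) ∧ h(l, j, j) ∧ j ∧ l ∧ l), h(b ∧ h(l, l, l) ∧ j ∧ l, b ∧ j ∧ j ∧ l ∧ l, b ∧ h(l, l, l) ∧ l), h(h(b ∧ l ∧ l, h(b, b, b), h(j, b, l)) ∧ h(b ∧ l ∧ l, j ∧ l, l) ∧ j, h(b ∧ l ∧ l, h(b, b, b), h(j, b, l)) ∧ h(b ∧ l ∧ l, j ∧ l, l), h(b ∧ l ∧ l, h(b, b, b), h(j, b, l)) ∧ h(b ∧ l ∧ l, j ∧ l, l))), j, j)

Derivation:
Canonical form:  b ∧ b ∧ h(h(h(h(b ∧ b, h(j, j, j), b ∧ j ∧ j ∧ l), h(j, l, j) ∧ h(l, j, b), b ∧ h(b, b, b) ∧ h(l, j, j) ∧ j ∧ l ∧ l), h(b ∧ h(l, l, l) ∧ j ∧ l, b ∧ j ∧ j ∧ l ∧ l, b ∧ h(l, l, l) ∧ l), h(b ∧ l ∧ l, h(b, b, b), h(j, b, l)) ∧ h(b ∧ l ∧ l, j ∧ l, l) ∧ h(l, b, l) ∧ l ∧ l), j, j)
Apply R4:  consuming h(l, b, l), l, l;  z := h(b ∧ l ∧ l, h(b, b, b), h(j, b, l)) ∧ h(b ∧ l ∧ l, j ∧ l, l)
The variable takes the whole remainder — replace the entire application.
Result:  b ∧ b ∧ h(h(h(h(b ∧ b, h(j, j, j), b ∧ j ∧ j ∧ l), h(j, l, j) ∧ h(l, j, b), b ∧ h(b, b, b) ∧ h(l, j, j) ∧ j ∧ l ∧ l), h(b ∧ h(l, l, l) ∧ j ∧ l, b ∧ j ∧ j ∧ l ∧ l, b ∧ h(l, l, l) ∧ l), h(h(b ∧ l ∧ l, h(b, b, b), h(j, b, l)) ∧ h(b ∧ l ∧ l, j ∧ l, l) ∧ j, h(b ∧ l ∧ l, h(b, b, b), h(j, b, l)) ∧ h(b ∧ l ∧ l, j ∧ l, l), h(b ∧ l ∧ l, h(b, b, b), h(j, b, l)) ∧ h(b ∧ l ∧ l, j ∧ l, l))), j, j)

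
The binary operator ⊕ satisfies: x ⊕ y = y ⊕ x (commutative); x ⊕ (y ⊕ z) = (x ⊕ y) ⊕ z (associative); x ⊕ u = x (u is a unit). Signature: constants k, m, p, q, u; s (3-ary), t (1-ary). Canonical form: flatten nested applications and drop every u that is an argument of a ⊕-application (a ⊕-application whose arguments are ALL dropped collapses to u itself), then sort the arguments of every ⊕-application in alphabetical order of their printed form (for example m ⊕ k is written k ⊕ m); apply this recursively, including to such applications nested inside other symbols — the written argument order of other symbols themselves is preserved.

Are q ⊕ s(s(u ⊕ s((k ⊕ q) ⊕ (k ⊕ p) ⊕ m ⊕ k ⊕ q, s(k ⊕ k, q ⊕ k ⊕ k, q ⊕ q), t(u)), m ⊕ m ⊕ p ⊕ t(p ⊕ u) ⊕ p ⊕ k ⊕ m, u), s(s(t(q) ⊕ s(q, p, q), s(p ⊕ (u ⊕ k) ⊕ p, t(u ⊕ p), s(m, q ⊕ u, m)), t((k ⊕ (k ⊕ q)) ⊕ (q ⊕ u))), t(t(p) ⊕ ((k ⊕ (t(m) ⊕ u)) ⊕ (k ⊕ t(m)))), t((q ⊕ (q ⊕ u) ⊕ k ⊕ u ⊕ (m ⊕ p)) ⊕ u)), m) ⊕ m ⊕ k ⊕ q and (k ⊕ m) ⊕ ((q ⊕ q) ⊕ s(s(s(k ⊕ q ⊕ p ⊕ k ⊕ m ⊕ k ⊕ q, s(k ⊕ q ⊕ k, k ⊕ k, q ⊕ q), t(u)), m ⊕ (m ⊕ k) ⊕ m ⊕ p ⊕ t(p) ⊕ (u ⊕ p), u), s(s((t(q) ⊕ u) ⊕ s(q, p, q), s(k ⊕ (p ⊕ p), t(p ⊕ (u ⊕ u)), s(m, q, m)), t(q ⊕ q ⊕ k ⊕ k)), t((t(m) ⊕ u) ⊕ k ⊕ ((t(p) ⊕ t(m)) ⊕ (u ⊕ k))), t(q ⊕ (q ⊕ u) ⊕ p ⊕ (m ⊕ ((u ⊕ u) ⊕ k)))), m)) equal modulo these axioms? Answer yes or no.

Left:  q ⊕ s(s(u ⊕ s((k ⊕ q) ⊕ (k ⊕ p) ⊕ m ⊕ k ⊕ q, s(k ⊕ k, q ⊕ k ⊕ k, q ⊕ q), t(u)), m ⊕ m ⊕ p ⊕ t(p ⊕ u) ⊕ p ⊕ k ⊕ m, u), s(s(t(q) ⊕ s(q, p, q), s(p ⊕ (u ⊕ k) ⊕ p, t(u ⊕ p), s(m, q ⊕ u, m)), t((k ⊕ (k ⊕ q)) ⊕ (q ⊕ u))), t(t(p) ⊕ ((k ⊕ (t(m) ⊕ u)) ⊕ (k ⊕ t(m)))), t((q ⊕ (q ⊕ u) ⊕ k ⊕ u ⊕ (m ⊕ p)) ⊕ u)), m) ⊕ m ⊕ k ⊕ q
  Canonicalize subterm:  s(s(u ⊕ s((k ⊕ q) ⊕ (k ⊕ p) ⊕ m ⊕ k ⊕ q, s(k ⊕ k, q ⊕ k ⊕ k, q ⊕ q), t(u)), m ⊕ m ⊕ p ⊕ t(p ⊕ u) ⊕ p ⊕ k ⊕ m, u), s(s(t(q) ⊕ s(q, p, q), s(p ⊕ (u ⊕ k) ⊕ p, t(u ⊕ p), s(m, q ⊕ u, m)), t((k ⊕ (k ⊕ q)) ⊕ (q ⊕ u))), t(t(p) ⊕ ((k ⊕ (t(m) ⊕ u)) ⊕ (k ⊕ t(m)))), t((q ⊕ (q ⊕ u) ⊕ k ⊕ u ⊕ (m ⊕ p)) ⊕ u)), m)  →  s(s(s(k ⊕ k ⊕ k ⊕ m ⊕ p ⊕ q ⊕ q, s(k ⊕ k, k ⊕ k ⊕ q, q ⊕ q), t(u)), k ⊕ m ⊕ m ⊕ m ⊕ p ⊕ p ⊕ t(p), u), s(s(s(q, p, q) ⊕ t(q), s(k ⊕ p ⊕ p, t(p), s(m, q, m)), t(k ⊕ k ⊕ q ⊕ q)), t(k ⊕ k ⊕ t(m) ⊕ t(m) ⊕ t(p)), t(k ⊕ m ⊕ p ⊕ q ⊕ q)), m)
  Sort:  k ⊕ m ⊕ q ⊕ q ⊕ s(s(s(k ⊕ k ⊕ k ⊕ m ⊕ p ⊕ q ⊕ q, s(k ⊕ k, k ⊕ k ⊕ q, q ⊕ q), t(u)), k ⊕ m ⊕ m ⊕ m ⊕ p ⊕ p ⊕ t(p), u), s(s(s(q, p, q) ⊕ t(q), s(k ⊕ p ⊕ p, t(p), s(m, q, m)), t(k ⊕ k ⊕ q ⊕ q)), t(k ⊕ k ⊕ t(m) ⊕ t(m) ⊕ t(p)), t(k ⊕ m ⊕ p ⊕ q ⊕ q)), m)
Right:  (k ⊕ m) ⊕ ((q ⊕ q) ⊕ s(s(s(k ⊕ q ⊕ p ⊕ k ⊕ m ⊕ k ⊕ q, s(k ⊕ q ⊕ k, k ⊕ k, q ⊕ q), t(u)), m ⊕ (m ⊕ k) ⊕ m ⊕ p ⊕ t(p) ⊕ (u ⊕ p), u), s(s((t(q) ⊕ u) ⊕ s(q, p, q), s(k ⊕ (p ⊕ p), t(p ⊕ (u ⊕ u)), s(m, q, m)), t(q ⊕ q ⊕ k ⊕ k)), t((t(m) ⊕ u) ⊕ k ⊕ ((t(p) ⊕ t(m)) ⊕ (u ⊕ k))), t(q ⊕ (q ⊕ u) ⊕ p ⊕ (m ⊕ ((u ⊕ u) ⊕ k)))), m))
  Flatten:  k ⊕ m ⊕ q ⊕ q ⊕ s(s(s(k ⊕ q ⊕ p ⊕ k ⊕ m ⊕ k ⊕ q, s(k ⊕ q ⊕ k, k ⊕ k, q ⊕ q), t(u)), m ⊕ (m ⊕ k) ⊕ m ⊕ p ⊕ t(p) ⊕ (u ⊕ p), u), s(s((t(q) ⊕ u) ⊕ s(q, p, q), s(k ⊕ (p ⊕ p), t(p ⊕ (u ⊕ u)), s(m, q, m)), t(q ⊕ q ⊕ k ⊕ k)), t((t(m) ⊕ u) ⊕ k ⊕ ((t(p) ⊕ t(m)) ⊕ (u ⊕ k))), t(q ⊕ (q ⊕ u) ⊕ p ⊕ (m ⊕ ((u ⊕ u) ⊕ k)))), m)
  Simplify inside:  s(s(s(k ⊕ q ⊕ p ⊕ k ⊕ m ⊕ k ⊕ q, s(k ⊕ q ⊕ k, k ⊕ k, q ⊕ q), t(u)), m ⊕ (m ⊕ k) ⊕ m ⊕ p ⊕ t(p) ⊕ (u ⊕ p), u), s(s((t(q) ⊕ u) ⊕ s(q, p, q), s(k ⊕ (p ⊕ p), t(p ⊕ (u ⊕ u)), s(m, q, m)), t(q ⊕ q ⊕ k ⊕ k)), t((t(m) ⊕ u) ⊕ k ⊕ ((t(p) ⊕ t(m)) ⊕ (u ⊕ k))), t(q ⊕ (q ⊕ u) ⊕ p ⊕ (m ⊕ ((u ⊕ u) ⊕ k)))), m)  →  s(s(s(k ⊕ k ⊕ k ⊕ m ⊕ p ⊕ q ⊕ q, s(k ⊕ k ⊕ q, k ⊕ k, q ⊕ q), t(u)), k ⊕ m ⊕ m ⊕ m ⊕ p ⊕ p ⊕ t(p), u), s(s(s(q, p, q) ⊕ t(q), s(k ⊕ p ⊕ p, t(p), s(m, q, m)), t(k ⊕ k ⊕ q ⊕ q)), t(k ⊕ k ⊕ t(m) ⊕ t(m) ⊕ t(p)), t(k ⊕ m ⊕ p ⊕ q ⊕ q)), m)
  Sort:  k ⊕ m ⊕ q ⊕ q ⊕ s(s(s(k ⊕ k ⊕ k ⊕ m ⊕ p ⊕ q ⊕ q, s(k ⊕ k ⊕ q, k ⊕ k, q ⊕ q), t(u)), k ⊕ m ⊕ m ⊕ m ⊕ p ⊕ p ⊕ t(p), u), s(s(s(q, p, q) ⊕ t(q), s(k ⊕ p ⊕ p, t(p), s(m, q, m)), t(k ⊕ k ⊕ q ⊕ q)), t(k ⊕ k ⊕ t(m) ⊕ t(m) ⊕ t(p)), t(k ⊕ m ⊕ p ⊕ q ⊕ q)), m)

Answer: no — k ⊕ m ⊕ q ⊕ q ⊕ s(s(s(k ⊕ k ⊕ k ⊕ m ⊕ p ⊕ q ⊕ q, s(k ⊕ k, k ⊕ k ⊕ q, q ⊕ q), t(u)), k ⊕ m ⊕ m ⊕ m ⊕ p ⊕ p ⊕ t(p), u), s(s(s(q, p, q) ⊕ t(q), s(k ⊕ p ⊕ p, t(p), s(m, q, m)), t(k ⊕ k ⊕ q ⊕ q)), t(k ⊕ k ⊕ t(m) ⊕ t(m) ⊕ t(p)), t(k ⊕ m ⊕ p ⊕ q ⊕ q)), m) vs k ⊕ m ⊕ q ⊕ q ⊕ s(s(s(k ⊕ k ⊕ k ⊕ m ⊕ p ⊕ q ⊕ q, s(k ⊕ k ⊕ q, k ⊕ k, q ⊕ q), t(u)), k ⊕ m ⊕ m ⊕ m ⊕ p ⊕ p ⊕ t(p), u), s(s(s(q, p, q) ⊕ t(q), s(k ⊕ p ⊕ p, t(p), s(m, q, m)), t(k ⊕ k ⊕ q ⊕ q)), t(k ⊕ k ⊕ t(m) ⊕ t(m) ⊕ t(p)), t(k ⊕ m ⊕ p ⊕ q ⊕ q)), m)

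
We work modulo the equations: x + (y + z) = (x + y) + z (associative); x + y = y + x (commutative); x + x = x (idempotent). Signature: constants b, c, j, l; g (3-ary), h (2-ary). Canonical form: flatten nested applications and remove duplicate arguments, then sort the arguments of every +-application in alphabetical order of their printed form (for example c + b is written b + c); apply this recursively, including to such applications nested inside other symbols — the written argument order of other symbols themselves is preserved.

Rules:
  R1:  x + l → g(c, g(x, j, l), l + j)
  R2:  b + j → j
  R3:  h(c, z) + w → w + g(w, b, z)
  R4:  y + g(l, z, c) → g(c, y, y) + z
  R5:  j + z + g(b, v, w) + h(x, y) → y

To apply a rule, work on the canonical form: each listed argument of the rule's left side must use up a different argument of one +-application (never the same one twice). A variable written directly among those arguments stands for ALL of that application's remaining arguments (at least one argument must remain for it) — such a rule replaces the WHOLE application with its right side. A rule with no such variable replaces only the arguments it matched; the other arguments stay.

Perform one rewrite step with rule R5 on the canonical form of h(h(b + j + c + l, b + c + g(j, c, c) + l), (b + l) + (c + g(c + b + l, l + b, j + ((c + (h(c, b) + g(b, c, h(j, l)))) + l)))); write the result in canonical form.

Canonical form:  h(h(b + c + j + l, b + c + g(j, c, c) + l), b + c + g(b + c + l, b + l, c + g(b, c, h(j, l)) + h(c, b) + j + l) + l)
Apply R5:  consuming g(b, c, h(j, l)), h(c, b), j;  v := c, w := h(j, l), x := c, y := b, z := c + l
The variable takes the whole remainder — replace the entire application.
New term:  h(h(b + c + j + l, b + c + g(j, c, c) + l), b + c + g(b + c + l, b + l, b) + l)

Answer: h(h(b + c + j + l, b + c + g(j, c, c) + l), b + c + g(b + c + l, b + l, b) + l)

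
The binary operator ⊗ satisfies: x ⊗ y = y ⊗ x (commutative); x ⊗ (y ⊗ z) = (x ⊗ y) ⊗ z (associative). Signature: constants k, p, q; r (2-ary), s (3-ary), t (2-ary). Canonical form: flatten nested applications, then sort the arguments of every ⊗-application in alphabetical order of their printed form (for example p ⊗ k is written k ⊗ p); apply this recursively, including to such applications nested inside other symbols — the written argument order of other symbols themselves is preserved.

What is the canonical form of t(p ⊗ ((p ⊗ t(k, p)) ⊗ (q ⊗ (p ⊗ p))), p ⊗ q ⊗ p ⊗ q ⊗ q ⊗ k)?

Answer: t(p ⊗ p ⊗ p ⊗ p ⊗ q ⊗ t(k, p), k ⊗ p ⊗ p ⊗ q ⊗ q ⊗ q)

Derivation:
Focus inside:  p ⊗ ((p ⊗ t(k, p)) ⊗ (q ⊗ (p ⊗ p)))
Merge nested applications:  p ⊗ p ⊗ t(k, p) ⊗ q ⊗ p ⊗ p
Sort:  p ⊗ p ⊗ p ⊗ p ⊗ q ⊗ t(k, p)
Put back:  t(p ⊗ p ⊗ p ⊗ p ⊗ q ⊗ t(k, p), k ⊗ p ⊗ p ⊗ q ⊗ q ⊗ q)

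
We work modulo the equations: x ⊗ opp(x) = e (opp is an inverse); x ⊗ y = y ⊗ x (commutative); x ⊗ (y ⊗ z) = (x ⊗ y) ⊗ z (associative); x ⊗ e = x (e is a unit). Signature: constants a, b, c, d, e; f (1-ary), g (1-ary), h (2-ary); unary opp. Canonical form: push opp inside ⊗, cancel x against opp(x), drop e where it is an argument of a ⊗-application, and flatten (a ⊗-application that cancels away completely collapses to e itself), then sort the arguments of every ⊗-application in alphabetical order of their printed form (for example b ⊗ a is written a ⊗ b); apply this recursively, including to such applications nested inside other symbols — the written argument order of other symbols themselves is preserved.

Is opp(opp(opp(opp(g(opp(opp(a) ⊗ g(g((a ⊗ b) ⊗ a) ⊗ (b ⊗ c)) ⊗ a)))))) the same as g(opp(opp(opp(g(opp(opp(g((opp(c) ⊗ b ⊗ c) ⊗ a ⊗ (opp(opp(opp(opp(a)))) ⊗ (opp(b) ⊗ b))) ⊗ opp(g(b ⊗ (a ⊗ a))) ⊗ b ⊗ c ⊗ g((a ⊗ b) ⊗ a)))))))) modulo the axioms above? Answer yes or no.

Answer: yes — both canonical forms are g(opp(g(b ⊗ c ⊗ g(a ⊗ a ⊗ b))))

Derivation:
Left:  opp(opp(opp(opp(g(opp(opp(a) ⊗ g(g((a ⊗ b) ⊗ a) ⊗ (b ⊗ c)) ⊗ a))))))
  Push opp inside:  distribute opp over ⊗ and collapse double opp
  Collect:  g(opp(g(b ⊗ c ⊗ g(a ⊗ a ⊗ b))))
Right:  g(opp(opp(opp(g(opp(opp(g((opp(c) ⊗ b ⊗ c) ⊗ a ⊗ (opp(opp(opp(opp(a)))) ⊗ (opp(b) ⊗ b))) ⊗ opp(g(b ⊗ (a ⊗ a))) ⊗ b ⊗ c ⊗ g((a ⊗ b) ⊗ a))))))))
  Work inside:  g((opp(c) ⊗ b ⊗ c) ⊗ a ⊗ (opp(opp(opp(opp(a)))) ⊗ (opp(b) ⊗ b))) ⊗ opp(g(b ⊗ (a ⊗ a))) ⊗ b ⊗ c ⊗ g((a ⊗ b) ⊗ a)
  Push opp inside:  distribute opp over ⊗ and collapse double opp
  Collect:  g(a ⊗ a ⊗ b) ⊗ b ⊗ c
  Order the arguments:  b ⊗ c ⊗ g(a ⊗ a ⊗ b)
  Reassemble:  g(opp(g(b ⊗ c ⊗ g(a ⊗ a ⊗ b))))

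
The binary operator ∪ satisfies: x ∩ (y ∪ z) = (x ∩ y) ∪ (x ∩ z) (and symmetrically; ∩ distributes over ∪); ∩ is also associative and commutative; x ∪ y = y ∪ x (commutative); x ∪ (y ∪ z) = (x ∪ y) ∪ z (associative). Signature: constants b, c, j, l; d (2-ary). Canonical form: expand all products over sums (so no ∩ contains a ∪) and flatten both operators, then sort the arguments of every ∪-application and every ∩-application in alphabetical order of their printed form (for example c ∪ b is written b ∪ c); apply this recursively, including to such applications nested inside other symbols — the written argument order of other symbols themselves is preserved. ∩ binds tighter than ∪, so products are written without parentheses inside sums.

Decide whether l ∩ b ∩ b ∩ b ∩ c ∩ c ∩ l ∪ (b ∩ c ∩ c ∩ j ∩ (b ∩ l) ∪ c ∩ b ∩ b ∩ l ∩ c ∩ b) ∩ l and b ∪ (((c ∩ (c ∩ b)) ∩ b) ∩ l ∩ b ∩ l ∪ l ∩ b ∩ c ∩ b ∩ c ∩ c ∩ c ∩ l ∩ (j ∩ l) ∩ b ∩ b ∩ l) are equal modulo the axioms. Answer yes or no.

Answer: no — b ∩ b ∩ b ∩ c ∩ c ∩ l ∩ l ∪ b ∩ b ∩ b ∩ c ∩ c ∩ l ∩ l ∪ b ∩ b ∩ c ∩ c ∩ j ∩ l ∩ l vs b ∪ b ∩ b ∩ b ∩ b ∩ c ∩ c ∩ c ∩ c ∩ j ∩ l ∩ l ∩ l ∩ l ∪ b ∩ b ∩ b ∩ c ∩ c ∩ l ∩ l

Derivation:
Left:  l ∩ b ∩ b ∩ b ∩ c ∩ c ∩ l ∪ (b ∩ c ∩ c ∩ j ∩ (b ∩ l) ∪ c ∩ b ∩ b ∩ l ∩ c ∩ b) ∩ l
  Expand products over sums:  b ∩ b ∩ b ∩ c ∩ c ∩ l ∩ l ∪ b ∩ b ∩ c ∩ c ∩ j ∩ l ∩ l ∪ b ∩ b ∩ b ∩ c ∩ c ∩ l ∩ l
  Sort:  b ∩ b ∩ b ∩ c ∩ c ∩ l ∩ l ∪ b ∩ b ∩ b ∩ c ∩ c ∩ l ∩ l ∪ b ∩ b ∩ c ∩ c ∩ j ∩ l ∩ l
Right:  b ∪ (((c ∩ (c ∩ b)) ∩ b) ∩ l ∩ b ∩ l ∪ l ∩ b ∩ c ∩ b ∩ c ∩ c ∩ c ∩ l ∩ (j ∩ l) ∩ b ∩ b ∩ l)
  Flatten:  b ∪ b ∩ b ∩ b ∩ c ∩ c ∩ l ∩ l ∪ b ∩ b ∩ b ∩ b ∩ c ∩ c ∩ c ∩ c ∩ j ∩ l ∩ l ∩ l ∩ l
  Order the arguments:  b ∪ b ∩ b ∩ b ∩ b ∩ c ∩ c ∩ c ∩ c ∩ j ∩ l ∩ l ∩ l ∩ l ∪ b ∩ b ∩ b ∩ c ∩ c ∩ l ∩ l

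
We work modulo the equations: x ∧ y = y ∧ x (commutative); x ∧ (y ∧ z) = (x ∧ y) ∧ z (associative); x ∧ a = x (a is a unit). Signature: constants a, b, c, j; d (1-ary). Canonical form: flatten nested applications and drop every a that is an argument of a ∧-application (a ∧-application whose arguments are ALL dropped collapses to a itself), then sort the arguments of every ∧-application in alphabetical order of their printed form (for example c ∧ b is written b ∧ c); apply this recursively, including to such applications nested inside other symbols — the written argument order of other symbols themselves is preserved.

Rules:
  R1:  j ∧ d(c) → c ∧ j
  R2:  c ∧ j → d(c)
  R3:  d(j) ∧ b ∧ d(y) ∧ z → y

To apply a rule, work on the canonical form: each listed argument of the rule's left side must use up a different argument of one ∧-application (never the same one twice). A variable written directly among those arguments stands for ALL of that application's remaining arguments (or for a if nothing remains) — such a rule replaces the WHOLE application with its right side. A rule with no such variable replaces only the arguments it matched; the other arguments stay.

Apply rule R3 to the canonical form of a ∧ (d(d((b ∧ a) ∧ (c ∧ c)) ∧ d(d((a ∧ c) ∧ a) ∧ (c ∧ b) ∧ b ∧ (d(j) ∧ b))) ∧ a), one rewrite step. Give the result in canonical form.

Canonical form:  d(d(b ∧ b ∧ b ∧ c ∧ d(c) ∧ d(j)) ∧ d(b ∧ c ∧ c))
R3 matches:  uses b, d(c), d(j);  y := c, z := b ∧ b ∧ c
Every leftover argument binds to the variable; the entire application is replaced.
Giving:  d(d(b ∧ c ∧ c) ∧ d(c))

Answer: d(d(b ∧ c ∧ c) ∧ d(c))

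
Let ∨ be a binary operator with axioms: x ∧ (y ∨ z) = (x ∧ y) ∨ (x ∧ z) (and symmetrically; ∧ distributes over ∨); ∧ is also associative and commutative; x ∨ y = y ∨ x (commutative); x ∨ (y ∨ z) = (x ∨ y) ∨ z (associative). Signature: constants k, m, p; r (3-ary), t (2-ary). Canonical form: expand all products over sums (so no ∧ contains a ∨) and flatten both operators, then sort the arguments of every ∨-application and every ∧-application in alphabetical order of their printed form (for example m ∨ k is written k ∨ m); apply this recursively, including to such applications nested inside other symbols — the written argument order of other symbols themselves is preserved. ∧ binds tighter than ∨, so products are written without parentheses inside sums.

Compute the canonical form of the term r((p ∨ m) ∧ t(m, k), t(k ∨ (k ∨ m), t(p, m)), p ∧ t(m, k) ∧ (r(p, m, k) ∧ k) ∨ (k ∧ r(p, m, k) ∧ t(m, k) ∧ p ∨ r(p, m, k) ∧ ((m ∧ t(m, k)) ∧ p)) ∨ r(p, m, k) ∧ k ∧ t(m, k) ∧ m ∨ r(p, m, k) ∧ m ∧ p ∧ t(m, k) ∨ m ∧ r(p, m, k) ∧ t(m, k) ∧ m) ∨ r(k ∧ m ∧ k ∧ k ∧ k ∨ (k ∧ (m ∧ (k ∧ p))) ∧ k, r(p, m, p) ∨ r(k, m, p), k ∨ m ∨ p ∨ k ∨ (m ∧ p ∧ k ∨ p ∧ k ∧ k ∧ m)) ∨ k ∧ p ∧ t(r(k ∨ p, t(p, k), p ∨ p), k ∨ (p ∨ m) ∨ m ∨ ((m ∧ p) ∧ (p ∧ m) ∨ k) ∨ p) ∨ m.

Distribute:  r(m ∧ t(m, k) ∨ p ∧ t(m, k), t(k ∨ k ∨ m, t(p, m)), k ∧ m ∧ r(p, m, k) ∧ t(m, k) ∨ k ∧ p ∧ r(p, m, k) ∧ t(m, k) ∨ k ∧ p ∧ r(p, m, k) ∧ t(m, k) ∨ m ∧ m ∧ r(p, m, k) ∧ t(m, k) ∨ m ∧ p ∧ r(p, m, k) ∧ t(m, k) ∨ m ∧ p ∧ r(p, m, k) ∧ t(m, k)) ∨ r(k ∧ k ∧ k ∧ k ∧ m ∨ k ∧ k ∧ k ∧ m ∧ p, r(k, m, p) ∨ r(p, m, p), k ∨ k ∨ k ∧ k ∧ m ∧ p ∨ k ∧ m ∧ p ∨ m ∨ p) ∨ k ∧ p ∧ t(r(k ∨ p, t(p, k), p ∨ p), k ∨ k ∨ m ∨ m ∨ m ∧ m ∧ p ∧ p ∨ p ∨ p) ∨ m
Order the arguments:  k ∧ p ∧ t(r(k ∨ p, t(p, k), p ∨ p), k ∨ k ∨ m ∨ m ∨ m ∧ m ∧ p ∧ p ∨ p ∨ p) ∨ m ∨ r(k ∧ k ∧ k ∧ k ∧ m ∨ k ∧ k ∧ k ∧ m ∧ p, r(k, m, p) ∨ r(p, m, p), k ∨ k ∨ k ∧ k ∧ m ∧ p ∨ k ∧ m ∧ p ∨ m ∨ p) ∨ r(m ∧ t(m, k) ∨ p ∧ t(m, k), t(k ∨ k ∨ m, t(p, m)), k ∧ m ∧ r(p, m, k) ∧ t(m, k) ∨ k ∧ p ∧ r(p, m, k) ∧ t(m, k) ∨ k ∧ p ∧ r(p, m, k) ∧ t(m, k) ∨ m ∧ m ∧ r(p, m, k) ∧ t(m, k) ∨ m ∧ p ∧ r(p, m, k) ∧ t(m, k) ∨ m ∧ p ∧ r(p, m, k) ∧ t(m, k))

Answer: k ∧ p ∧ t(r(k ∨ p, t(p, k), p ∨ p), k ∨ k ∨ m ∨ m ∨ m ∧ m ∧ p ∧ p ∨ p ∨ p) ∨ m ∨ r(k ∧ k ∧ k ∧ k ∧ m ∨ k ∧ k ∧ k ∧ m ∧ p, r(k, m, p) ∨ r(p, m, p), k ∨ k ∨ k ∧ k ∧ m ∧ p ∨ k ∧ m ∧ p ∨ m ∨ p) ∨ r(m ∧ t(m, k) ∨ p ∧ t(m, k), t(k ∨ k ∨ m, t(p, m)), k ∧ m ∧ r(p, m, k) ∧ t(m, k) ∨ k ∧ p ∧ r(p, m, k) ∧ t(m, k) ∨ k ∧ p ∧ r(p, m, k) ∧ t(m, k) ∨ m ∧ m ∧ r(p, m, k) ∧ t(m, k) ∨ m ∧ p ∧ r(p, m, k) ∧ t(m, k) ∨ m ∧ p ∧ r(p, m, k) ∧ t(m, k))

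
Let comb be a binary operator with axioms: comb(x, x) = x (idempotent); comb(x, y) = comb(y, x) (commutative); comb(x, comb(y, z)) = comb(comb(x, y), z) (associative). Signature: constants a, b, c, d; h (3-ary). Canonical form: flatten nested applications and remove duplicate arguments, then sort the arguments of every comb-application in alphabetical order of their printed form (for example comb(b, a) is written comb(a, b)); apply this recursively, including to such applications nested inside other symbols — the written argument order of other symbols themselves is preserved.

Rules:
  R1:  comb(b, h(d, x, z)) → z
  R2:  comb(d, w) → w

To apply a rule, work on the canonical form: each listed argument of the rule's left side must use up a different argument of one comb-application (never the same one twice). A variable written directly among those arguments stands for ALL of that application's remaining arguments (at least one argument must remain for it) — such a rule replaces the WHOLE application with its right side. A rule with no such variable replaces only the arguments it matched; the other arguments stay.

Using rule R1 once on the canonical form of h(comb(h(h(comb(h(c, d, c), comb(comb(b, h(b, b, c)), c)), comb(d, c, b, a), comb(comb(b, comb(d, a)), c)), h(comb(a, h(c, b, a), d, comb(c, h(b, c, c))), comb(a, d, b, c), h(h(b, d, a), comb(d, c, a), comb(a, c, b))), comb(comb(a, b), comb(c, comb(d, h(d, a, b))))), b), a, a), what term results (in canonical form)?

Canonical form:  h(comb(b, h(h(comb(b, c, h(b, b, c), h(c, d, c)), comb(a, b, c, d), comb(a, b, c, d)), h(comb(a, c, d, h(b, c, c), h(c, b, a)), comb(a, b, c, d), h(h(b, d, a), comb(a, c, d), comb(a, b, c))), comb(a, b, c, d, h(d, a, b)))), a, a)
R1 matches:  uses b, h(d, a, b);  x := a, z := b
New term:  h(comb(b, h(h(comb(b, c, h(b, b, c), h(c, d, c)), comb(a, b, c, d), comb(a, b, c, d)), h(comb(a, c, d, h(b, c, c), h(c, b, a)), comb(a, b, c, d), h(h(b, d, a), comb(a, c, d), comb(a, b, c))), comb(a, b, c, d))), a, a)

Answer: h(comb(b, h(h(comb(b, c, h(b, b, c), h(c, d, c)), comb(a, b, c, d), comb(a, b, c, d)), h(comb(a, c, d, h(b, c, c), h(c, b, a)), comb(a, b, c, d), h(h(b, d, a), comb(a, c, d), comb(a, b, c))), comb(a, b, c, d))), a, a)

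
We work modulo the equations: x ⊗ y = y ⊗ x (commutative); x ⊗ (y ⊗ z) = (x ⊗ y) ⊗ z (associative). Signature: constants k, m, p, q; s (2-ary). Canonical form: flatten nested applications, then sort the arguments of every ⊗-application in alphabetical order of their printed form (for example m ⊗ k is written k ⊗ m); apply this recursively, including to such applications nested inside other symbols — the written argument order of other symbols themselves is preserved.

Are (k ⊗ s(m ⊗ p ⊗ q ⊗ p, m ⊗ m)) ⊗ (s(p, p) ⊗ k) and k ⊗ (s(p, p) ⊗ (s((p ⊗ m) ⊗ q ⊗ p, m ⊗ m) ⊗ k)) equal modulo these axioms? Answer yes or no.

Answer: yes — both canonical forms are k ⊗ k ⊗ s(m ⊗ p ⊗ p ⊗ q, m ⊗ m) ⊗ s(p, p)

Derivation:
Left:  (k ⊗ s(m ⊗ p ⊗ q ⊗ p, m ⊗ m)) ⊗ (s(p, p) ⊗ k)
  Un-nest:  k ⊗ s(m ⊗ p ⊗ q ⊗ p, m ⊗ m) ⊗ s(p, p) ⊗ k
  Simplify inside:  s(m ⊗ p ⊗ q ⊗ p, m ⊗ m)  →  s(m ⊗ p ⊗ p ⊗ q, m ⊗ m)
  Sort:  k ⊗ k ⊗ s(m ⊗ p ⊗ p ⊗ q, m ⊗ m) ⊗ s(p, p)
Right:  k ⊗ (s(p, p) ⊗ (s((p ⊗ m) ⊗ q ⊗ p, m ⊗ m) ⊗ k))
  Un-nest:  k ⊗ s(p, p) ⊗ s((p ⊗ m) ⊗ q ⊗ p, m ⊗ m) ⊗ k
  Canonicalize subterm:  s((p ⊗ m) ⊗ q ⊗ p, m ⊗ m)  →  s(m ⊗ p ⊗ p ⊗ q, m ⊗ m)
  Sort:  k ⊗ k ⊗ s(m ⊗ p ⊗ p ⊗ q, m ⊗ m) ⊗ s(p, p)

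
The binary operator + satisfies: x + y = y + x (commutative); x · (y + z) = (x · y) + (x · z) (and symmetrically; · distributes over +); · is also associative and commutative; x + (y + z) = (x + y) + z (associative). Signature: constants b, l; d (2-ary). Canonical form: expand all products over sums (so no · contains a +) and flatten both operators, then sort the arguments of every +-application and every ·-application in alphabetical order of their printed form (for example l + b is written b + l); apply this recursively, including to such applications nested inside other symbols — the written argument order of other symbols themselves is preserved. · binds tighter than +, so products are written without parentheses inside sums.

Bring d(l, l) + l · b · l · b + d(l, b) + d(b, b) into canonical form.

Un-nest:  d(l, l) + b · b · l · l + d(l, b) + d(b, b)
Sort:  b · b · l · l + d(b, b) + d(l, b) + d(l, l)

Answer: b · b · l · l + d(b, b) + d(l, b) + d(l, l)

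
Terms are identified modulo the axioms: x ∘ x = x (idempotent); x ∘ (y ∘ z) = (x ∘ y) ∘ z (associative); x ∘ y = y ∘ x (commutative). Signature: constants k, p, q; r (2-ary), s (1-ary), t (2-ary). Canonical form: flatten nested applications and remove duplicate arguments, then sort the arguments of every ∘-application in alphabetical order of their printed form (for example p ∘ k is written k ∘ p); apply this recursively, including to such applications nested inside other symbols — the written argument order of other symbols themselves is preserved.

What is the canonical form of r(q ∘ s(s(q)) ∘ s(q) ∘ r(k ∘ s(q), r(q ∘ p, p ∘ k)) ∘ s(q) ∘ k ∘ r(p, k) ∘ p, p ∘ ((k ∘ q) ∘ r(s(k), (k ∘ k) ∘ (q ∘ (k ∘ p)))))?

Descend into:  q ∘ s(s(q)) ∘ s(q) ∘ r(k ∘ s(q), r(q ∘ p, p ∘ k)) ∘ s(q) ∘ k ∘ r(p, k) ∘ p
Simplify inside:  r(k ∘ s(q), r(q ∘ p, p ∘ k))  →  r(k ∘ s(q), r(p ∘ q, k ∘ p))
Deduplicate:  drop duplicate s(q)
Sort arguments:  k ∘ p ∘ q ∘ r(k ∘ s(q), r(p ∘ q, k ∘ p)) ∘ r(p, k) ∘ s(q) ∘ s(s(q))
Reassemble:  r(k ∘ p ∘ q ∘ r(k ∘ s(q), r(p ∘ q, k ∘ p)) ∘ r(p, k) ∘ s(q) ∘ s(s(q)), k ∘ p ∘ q ∘ r(s(k), k ∘ p ∘ q))

Answer: r(k ∘ p ∘ q ∘ r(k ∘ s(q), r(p ∘ q, k ∘ p)) ∘ r(p, k) ∘ s(q) ∘ s(s(q)), k ∘ p ∘ q ∘ r(s(k), k ∘ p ∘ q))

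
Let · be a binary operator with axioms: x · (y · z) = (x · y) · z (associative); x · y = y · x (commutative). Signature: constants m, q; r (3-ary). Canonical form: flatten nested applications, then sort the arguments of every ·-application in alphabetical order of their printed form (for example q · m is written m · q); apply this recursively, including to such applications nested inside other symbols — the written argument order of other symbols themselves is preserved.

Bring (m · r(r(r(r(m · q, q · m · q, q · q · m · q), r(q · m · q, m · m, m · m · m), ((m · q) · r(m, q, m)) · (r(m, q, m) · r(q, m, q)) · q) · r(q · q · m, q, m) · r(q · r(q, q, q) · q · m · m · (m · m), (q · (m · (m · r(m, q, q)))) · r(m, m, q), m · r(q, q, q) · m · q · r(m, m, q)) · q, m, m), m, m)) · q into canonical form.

Answer: m · q · r(r(q · r(m · m · m · m · q · q · r(q, q, q), m · m · q · r(m, m, q) · r(m, q, q), m · m · q · r(m, m, q) · r(q, q, q)) · r(m · q · q, q, m) · r(r(m · q, m · q · q, m · q · q · q), r(m · q · q, m · m, m · m · m), m · q · q · r(m, q, m) · r(m, q, m) · r(q, m, q)), m, m), m, m)

Derivation:
Merge nested applications:  m · r(r(r(r(m · q, q · m · q, q · q · m · q), r(q · m · q, m · m, m · m · m), ((m · q) · r(m, q, m)) · (r(m, q, m) · r(q, m, q)) · q) · r(q · q · m, q, m) · r(q · r(q, q, q) · q · m · m · (m · m), (q · (m · (m · r(m, q, q)))) · r(m, m, q), m · r(q, q, q) · m · q · r(m, m, q)) · q, m, m), m, m) · q
Inside:  r(r(r(r(m · q, q · m · q, q · q · m · q), r(q · m · q, m · m, m · m · m), ((m · q) · r(m, q, m)) · (r(m, q, m) · r(q, m, q)) · q) · r(q · q · m, q, m) · r(q · r(q, q, q) · q · m · m · (m · m), (q · (m · (m · r(m, q, q)))) · r(m, m, q), m · r(q, q, q) · m · q · r(m, m, q)) · q, m, m), m, m)  →  r(r(q · r(m · m · m · m · q · q · r(q, q, q), m · m · q · r(m, m, q) · r(m, q, q), m · m · q · r(m, m, q) · r(q, q, q)) · r(m · q · q, q, m) · r(r(m · q, m · q · q, m · q · q · q), r(m · q · q, m · m, m · m · m), m · q · q · r(m, q, m) · r(m, q, m) · r(q, m, q)), m, m), m, m)
Sort:  m · q · r(r(q · r(m · m · m · m · q · q · r(q, q, q), m · m · q · r(m, m, q) · r(m, q, q), m · m · q · r(m, m, q) · r(q, q, q)) · r(m · q · q, q, m) · r(r(m · q, m · q · q, m · q · q · q), r(m · q · q, m · m, m · m · m), m · q · q · r(m, q, m) · r(m, q, m) · r(q, m, q)), m, m), m, m)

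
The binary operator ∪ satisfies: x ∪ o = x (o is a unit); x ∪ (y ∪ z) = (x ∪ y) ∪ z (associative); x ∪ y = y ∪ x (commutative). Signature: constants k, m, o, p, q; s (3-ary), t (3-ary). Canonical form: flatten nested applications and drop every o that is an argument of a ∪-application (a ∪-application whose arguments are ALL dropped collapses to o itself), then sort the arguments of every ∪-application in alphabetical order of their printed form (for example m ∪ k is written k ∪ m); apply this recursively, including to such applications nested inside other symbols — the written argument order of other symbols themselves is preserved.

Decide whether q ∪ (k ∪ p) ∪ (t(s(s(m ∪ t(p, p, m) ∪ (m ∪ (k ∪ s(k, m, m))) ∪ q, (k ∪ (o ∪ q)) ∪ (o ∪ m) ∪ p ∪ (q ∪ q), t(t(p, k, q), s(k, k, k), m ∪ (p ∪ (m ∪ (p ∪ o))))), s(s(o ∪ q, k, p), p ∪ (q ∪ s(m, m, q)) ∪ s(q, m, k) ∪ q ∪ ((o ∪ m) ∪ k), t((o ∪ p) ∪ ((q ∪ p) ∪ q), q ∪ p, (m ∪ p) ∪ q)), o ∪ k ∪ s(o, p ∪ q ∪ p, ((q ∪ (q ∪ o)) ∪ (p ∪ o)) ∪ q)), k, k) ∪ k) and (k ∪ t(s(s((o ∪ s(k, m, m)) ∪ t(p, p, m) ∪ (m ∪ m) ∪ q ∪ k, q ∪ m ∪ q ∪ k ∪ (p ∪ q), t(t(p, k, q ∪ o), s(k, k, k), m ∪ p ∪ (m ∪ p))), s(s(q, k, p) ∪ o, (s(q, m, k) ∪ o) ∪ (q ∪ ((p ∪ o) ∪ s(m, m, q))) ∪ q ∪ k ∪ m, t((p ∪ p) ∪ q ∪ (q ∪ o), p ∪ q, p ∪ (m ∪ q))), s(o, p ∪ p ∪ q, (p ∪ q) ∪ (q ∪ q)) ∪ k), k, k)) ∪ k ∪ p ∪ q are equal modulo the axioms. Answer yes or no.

Answer: yes — both canonical forms are k ∪ k ∪ p ∪ q ∪ t(s(s(k ∪ m ∪ m ∪ q ∪ s(k, m, m) ∪ t(p, p, m), k ∪ m ∪ p ∪ q ∪ q ∪ q, t(t(p, k, q), s(k, k, k), m ∪ m ∪ p ∪ p)), s(s(q, k, p), k ∪ m ∪ p ∪ q ∪ q ∪ s(m, m, q) ∪ s(q, m, k), t(p ∪ p ∪ q ∪ q, p ∪ q, m ∪ p ∪ q)), k ∪ s(o, p ∪ p ∪ q, p ∪ q ∪ q ∪ q)), k, k)

Derivation:
Left:  q ∪ (k ∪ p) ∪ (t(s(s(m ∪ t(p, p, m) ∪ (m ∪ (k ∪ s(k, m, m))) ∪ q, (k ∪ (o ∪ q)) ∪ (o ∪ m) ∪ p ∪ (q ∪ q), t(t(p, k, q), s(k, k, k), m ∪ (p ∪ (m ∪ (p ∪ o))))), s(s(o ∪ q, k, p), p ∪ (q ∪ s(m, m, q)) ∪ s(q, m, k) ∪ q ∪ ((o ∪ m) ∪ k), t((o ∪ p) ∪ ((q ∪ p) ∪ q), q ∪ p, (m ∪ p) ∪ q)), o ∪ k ∪ s(o, p ∪ q ∪ p, ((q ∪ (q ∪ o)) ∪ (p ∪ o)) ∪ q)), k, k) ∪ k)
  Un-nest:  q ∪ k ∪ p ∪ t(s(s(m ∪ t(p, p, m) ∪ (m ∪ (k ∪ s(k, m, m))) ∪ q, (k ∪ (o ∪ q)) ∪ (o ∪ m) ∪ p ∪ (q ∪ q), t(t(p, k, q), s(k, k, k), m ∪ (p ∪ (m ∪ (p ∪ o))))), s(s(o ∪ q, k, p), p ∪ (q ∪ s(m, m, q)) ∪ s(q, m, k) ∪ q ∪ ((o ∪ m) ∪ k), t((o ∪ p) ∪ ((q ∪ p) ∪ q), q ∪ p, (m ∪ p) ∪ q)), o ∪ k ∪ s(o, p ∪ q ∪ p, ((q ∪ (q ∪ o)) ∪ (p ∪ o)) ∪ q)), k, k) ∪ k
  Inside:  t(s(s(m ∪ t(p, p, m) ∪ (m ∪ (k ∪ s(k, m, m))) ∪ q, (k ∪ (o ∪ q)) ∪ (o ∪ m) ∪ p ∪ (q ∪ q), t(t(p, k, q), s(k, k, k), m ∪ (p ∪ (m ∪ (p ∪ o))))), s(s(o ∪ q, k, p), p ∪ (q ∪ s(m, m, q)) ∪ s(q, m, k) ∪ q ∪ ((o ∪ m) ∪ k), t((o ∪ p) ∪ ((q ∪ p) ∪ q), q ∪ p, (m ∪ p) ∪ q)), o ∪ k ∪ s(o, p ∪ q ∪ p, ((q ∪ (q ∪ o)) ∪ (p ∪ o)) ∪ q)), k, k)  →  t(s(s(k ∪ m ∪ m ∪ q ∪ s(k, m, m) ∪ t(p, p, m), k ∪ m ∪ p ∪ q ∪ q ∪ q, t(t(p, k, q), s(k, k, k), m ∪ m ∪ p ∪ p)), s(s(q, k, p), k ∪ m ∪ p ∪ q ∪ q ∪ s(m, m, q) ∪ s(q, m, k), t(p ∪ p ∪ q ∪ q, p ∪ q, m ∪ p ∪ q)), k ∪ s(o, p ∪ p ∪ q, p ∪ q ∪ q ∪ q)), k, k)
  Sort:  k ∪ k ∪ p ∪ q ∪ t(s(s(k ∪ m ∪ m ∪ q ∪ s(k, m, m) ∪ t(p, p, m), k ∪ m ∪ p ∪ q ∪ q ∪ q, t(t(p, k, q), s(k, k, k), m ∪ m ∪ p ∪ p)), s(s(q, k, p), k ∪ m ∪ p ∪ q ∪ q ∪ s(m, m, q) ∪ s(q, m, k), t(p ∪ p ∪ q ∪ q, p ∪ q, m ∪ p ∪ q)), k ∪ s(o, p ∪ p ∪ q, p ∪ q ∪ q ∪ q)), k, k)
Right:  (k ∪ t(s(s((o ∪ s(k, m, m)) ∪ t(p, p, m) ∪ (m ∪ m) ∪ q ∪ k, q ∪ m ∪ q ∪ k ∪ (p ∪ q), t(t(p, k, q ∪ o), s(k, k, k), m ∪ p ∪ (m ∪ p))), s(s(q, k, p) ∪ o, (s(q, m, k) ∪ o) ∪ (q ∪ ((p ∪ o) ∪ s(m, m, q))) ∪ q ∪ k ∪ m, t((p ∪ p) ∪ q ∪ (q ∪ o), p ∪ q, p ∪ (m ∪ q))), s(o, p ∪ p ∪ q, (p ∪ q) ∪ (q ∪ q)) ∪ k), k, k)) ∪ k ∪ p ∪ q
  Merge nested applications:  k ∪ t(s(s((o ∪ s(k, m, m)) ∪ t(p, p, m) ∪ (m ∪ m) ∪ q ∪ k, q ∪ m ∪ q ∪ k ∪ (p ∪ q), t(t(p, k, q ∪ o), s(k, k, k), m ∪ p ∪ (m ∪ p))), s(s(q, k, p) ∪ o, (s(q, m, k) ∪ o) ∪ (q ∪ ((p ∪ o) ∪ s(m, m, q))) ∪ q ∪ k ∪ m, t((p ∪ p) ∪ q ∪ (q ∪ o), p ∪ q, p ∪ (m ∪ q))), s(o, p ∪ p ∪ q, (p ∪ q) ∪ (q ∪ q)) ∪ k), k, k) ∪ k ∪ p ∪ q
  Simplify inside:  t(s(s((o ∪ s(k, m, m)) ∪ t(p, p, m) ∪ (m ∪ m) ∪ q ∪ k, q ∪ m ∪ q ∪ k ∪ (p ∪ q), t(t(p, k, q ∪ o), s(k, k, k), m ∪ p ∪ (m ∪ p))), s(s(q, k, p) ∪ o, (s(q, m, k) ∪ o) ∪ (q ∪ ((p ∪ o) ∪ s(m, m, q))) ∪ q ∪ k ∪ m, t((p ∪ p) ∪ q ∪ (q ∪ o), p ∪ q, p ∪ (m ∪ q))), s(o, p ∪ p ∪ q, (p ∪ q) ∪ (q ∪ q)) ∪ k), k, k)  →  t(s(s(k ∪ m ∪ m ∪ q ∪ s(k, m, m) ∪ t(p, p, m), k ∪ m ∪ p ∪ q ∪ q ∪ q, t(t(p, k, q), s(k, k, k), m ∪ m ∪ p ∪ p)), s(s(q, k, p), k ∪ m ∪ p ∪ q ∪ q ∪ s(m, m, q) ∪ s(q, m, k), t(p ∪ p ∪ q ∪ q, p ∪ q, m ∪ p ∪ q)), k ∪ s(o, p ∪ p ∪ q, p ∪ q ∪ q ∪ q)), k, k)
  Sort:  k ∪ k ∪ p ∪ q ∪ t(s(s(k ∪ m ∪ m ∪ q ∪ s(k, m, m) ∪ t(p, p, m), k ∪ m ∪ p ∪ q ∪ q ∪ q, t(t(p, k, q), s(k, k, k), m ∪ m ∪ p ∪ p)), s(s(q, k, p), k ∪ m ∪ p ∪ q ∪ q ∪ s(m, m, q) ∪ s(q, m, k), t(p ∪ p ∪ q ∪ q, p ∪ q, m ∪ p ∪ q)), k ∪ s(o, p ∪ p ∪ q, p ∪ q ∪ q ∪ q)), k, k)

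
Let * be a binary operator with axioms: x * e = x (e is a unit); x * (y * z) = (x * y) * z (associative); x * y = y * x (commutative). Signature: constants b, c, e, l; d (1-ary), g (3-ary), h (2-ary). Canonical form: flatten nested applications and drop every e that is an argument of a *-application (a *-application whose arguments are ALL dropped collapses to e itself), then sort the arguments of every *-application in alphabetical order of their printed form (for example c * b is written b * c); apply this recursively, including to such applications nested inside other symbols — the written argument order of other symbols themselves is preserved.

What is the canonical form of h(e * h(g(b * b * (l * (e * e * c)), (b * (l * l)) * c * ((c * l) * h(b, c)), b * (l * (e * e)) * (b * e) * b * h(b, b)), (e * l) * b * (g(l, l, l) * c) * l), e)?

Focus inside:  e * h(g(b * b * (l * (e * e * c)), (b * (l * l)) * c * ((c * l) * h(b, c)), b * (l * (e * e)) * (b * e) * b * h(b, b)), (e * l) * b * (g(l, l, l) * c) * l)
Canonicalize subterm:  h(g(b * b * (l * (e * e * c)), (b * (l * l)) * c * ((c * l) * h(b, c)), b * (l * (e * e)) * (b * e) * b * h(b, b)), (e * l) * b * (g(l, l, l) * c) * l)  →  h(g(b * b * c * l, b * c * c * h(b, c) * l * l * l, b * b * b * h(b, b) * l), b * c * g(l, l, l) * l * l)
Units out:  drop e
Sort arguments:  h(g(b * b * c * l, b * c * c * h(b, c) * l * l * l, b * b * b * h(b, b) * l), b * c * g(l, l, l) * l * l)
Rebuild:  h(h(g(b * b * c * l, b * c * c * h(b, c) * l * l * l, b * b * b * h(b, b) * l), b * c * g(l, l, l) * l * l), e)

Answer: h(h(g(b * b * c * l, b * c * c * h(b, c) * l * l * l, b * b * b * h(b, b) * l), b * c * g(l, l, l) * l * l), e)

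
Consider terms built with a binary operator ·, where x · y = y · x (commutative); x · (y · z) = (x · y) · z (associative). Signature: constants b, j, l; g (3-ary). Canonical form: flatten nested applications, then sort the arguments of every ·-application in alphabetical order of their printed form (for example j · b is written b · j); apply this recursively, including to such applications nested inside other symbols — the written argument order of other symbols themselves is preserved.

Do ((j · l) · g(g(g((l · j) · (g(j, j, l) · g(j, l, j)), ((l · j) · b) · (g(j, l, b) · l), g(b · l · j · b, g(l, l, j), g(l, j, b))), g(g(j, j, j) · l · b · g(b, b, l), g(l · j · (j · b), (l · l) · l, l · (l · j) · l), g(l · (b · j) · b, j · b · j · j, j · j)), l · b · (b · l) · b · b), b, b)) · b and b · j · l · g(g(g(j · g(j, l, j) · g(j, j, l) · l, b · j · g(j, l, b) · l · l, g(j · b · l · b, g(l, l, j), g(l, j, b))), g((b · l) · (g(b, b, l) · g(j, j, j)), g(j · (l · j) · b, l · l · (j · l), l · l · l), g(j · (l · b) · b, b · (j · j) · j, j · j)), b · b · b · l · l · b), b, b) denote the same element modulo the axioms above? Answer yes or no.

Answer: no — b · g(g(g(g(j, j, l) · g(j, l, j) · j · l, b · g(j, l, b) · j · l · l, g(b · b · j · l, g(l, l, j), g(l, j, b))), g(b · g(b, b, l) · g(j, j, j) · l, g(b · j · j · l, l · l · l, j · l · l · l), g(b · b · j · l, b · j · j · j, j · j)), b · b · b · b · l · l), b, b) · j · l vs b · g(g(g(g(j, j, l) · g(j, l, j) · j · l, b · g(j, l, b) · j · l · l, g(b · b · j · l, g(l, l, j), g(l, j, b))), g(b · g(b, b, l) · g(j, j, j) · l, g(b · j · j · l, j · l · l · l, l · l · l), g(b · b · j · l, b · j · j · j, j · j)), b · b · b · b · l · l), b, b) · j · l

Derivation:
Left:  ((j · l) · g(g(g((l · j) · (g(j, j, l) · g(j, l, j)), ((l · j) · b) · (g(j, l, b) · l), g(b · l · j · b, g(l, l, j), g(l, j, b))), g(g(j, j, j) · l · b · g(b, b, l), g(l · j · (j · b), (l · l) · l, l · (l · j) · l), g(l · (b · j) · b, j · b · j · j, j · j)), l · b · (b · l) · b · b), b, b)) · b
  Merge nested applications:  j · l · g(g(g((l · j) · (g(j, j, l) · g(j, l, j)), ((l · j) · b) · (g(j, l, b) · l), g(b · l · j · b, g(l, l, j), g(l, j, b))), g(g(j, j, j) · l · b · g(b, b, l), g(l · j · (j · b), (l · l) · l, l · (l · j) · l), g(l · (b · j) · b, j · b · j · j, j · j)), l · b · (b · l) · b · b), b, b) · b
  Simplify inside:  g(g(g((l · j) · (g(j, j, l) · g(j, l, j)), ((l · j) · b) · (g(j, l, b) · l), g(b · l · j · b, g(l, l, j), g(l, j, b))), g(g(j, j, j) · l · b · g(b, b, l), g(l · j · (j · b), (l · l) · l, l · (l · j) · l), g(l · (b · j) · b, j · b · j · j, j · j)), l · b · (b · l) · b · b), b, b)  →  g(g(g(g(j, j, l) · g(j, l, j) · j · l, b · g(j, l, b) · j · l · l, g(b · b · j · l, g(l, l, j), g(l, j, b))), g(b · g(b, b, l) · g(j, j, j) · l, g(b · j · j · l, l · l · l, j · l · l · l), g(b · b · j · l, b · j · j · j, j · j)), b · b · b · b · l · l), b, b)
  Order the arguments:  b · g(g(g(g(j, j, l) · g(j, l, j) · j · l, b · g(j, l, b) · j · l · l, g(b · b · j · l, g(l, l, j), g(l, j, b))), g(b · g(b, b, l) · g(j, j, j) · l, g(b · j · j · l, l · l · l, j · l · l · l), g(b · b · j · l, b · j · j · j, j · j)), b · b · b · b · l · l), b, b) · j · l
Right:  b · j · l · g(g(g(j · g(j, l, j) · g(j, j, l) · l, b · j · g(j, l, b) · l · l, g(j · b · l · b, g(l, l, j), g(l, j, b))), g((b · l) · (g(b, b, l) · g(j, j, j)), g(j · (l · j) · b, l · l · (j · l), l · l · l), g(j · (l · b) · b, b · (j · j) · j, j · j)), b · b · b · l · l · b), b, b)
  Simplify inside:  g(g(g(j · g(j, l, j) · g(j, j, l) · l, b · j · g(j, l, b) · l · l, g(j · b · l · b, g(l, l, j), g(l, j, b))), g((b · l) · (g(b, b, l) · g(j, j, j)), g(j · (l · j) · b, l · l · (j · l), l · l · l), g(j · (l · b) · b, b · (j · j) · j, j · j)), b · b · b · l · l · b), b, b)  →  g(g(g(g(j, j, l) · g(j, l, j) · j · l, b · g(j, l, b) · j · l · l, g(b · b · j · l, g(l, l, j), g(l, j, b))), g(b · g(b, b, l) · g(j, j, j) · l, g(b · j · j · l, j · l · l · l, l · l · l), g(b · b · j · l, b · j · j · j, j · j)), b · b · b · b · l · l), b, b)
  Order the arguments:  b · g(g(g(g(j, j, l) · g(j, l, j) · j · l, b · g(j, l, b) · j · l · l, g(b · b · j · l, g(l, l, j), g(l, j, b))), g(b · g(b, b, l) · g(j, j, j) · l, g(b · j · j · l, j · l · l · l, l · l · l), g(b · b · j · l, b · j · j · j, j · j)), b · b · b · b · l · l), b, b) · j · l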